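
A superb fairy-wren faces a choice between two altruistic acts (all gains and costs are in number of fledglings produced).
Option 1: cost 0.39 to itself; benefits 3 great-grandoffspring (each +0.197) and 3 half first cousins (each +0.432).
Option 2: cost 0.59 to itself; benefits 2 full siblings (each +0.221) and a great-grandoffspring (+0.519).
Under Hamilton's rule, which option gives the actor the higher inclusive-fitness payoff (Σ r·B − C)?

Option 1: r to a great-grandoffspring = 0.125.
Option 1: r to a half first cousin = 0.0625.
Option 1: Σ r·B − C = (3·0.125·0.197 + 3·0.0625·0.432) − 0.39 = -0.235125.
Option 2: r to a full sibling = 0.5.
Option 2: r to a great-grandoffspring = 0.125.
Option 2: Σ r·B − C = (2·0.5·0.221 + 1·0.125·0.519) − 0.59 = -0.304125.
Option 1 has the higher net inclusive-fitness payoff.

Option 1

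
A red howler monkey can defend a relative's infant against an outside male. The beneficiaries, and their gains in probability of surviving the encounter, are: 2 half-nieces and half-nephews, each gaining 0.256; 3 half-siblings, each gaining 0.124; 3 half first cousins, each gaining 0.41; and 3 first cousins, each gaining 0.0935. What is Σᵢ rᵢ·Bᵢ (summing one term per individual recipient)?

r to a half-niece or half-nephew = 1/8 (half-aunt/uncle↔niece/nephew: one path of length 3: r = (1/2)^3 = 1/8).
r to a half-sibling = 0.25 (half-sibs share one parent — one path of length 2: r = (1/2)^2 = 1/4).
r to a half first cousin = 0.0625 (half first cousins share one grandparent — one path of length 4: r = (1/2)^4 = 1/16).
r to a first cousin = 1/8 (first cousins share one grandparent pair — two paths of length 4: r = 2·(1/2)^4 = 1/8).
Summing one r·B term per recipient: 2·0.125·0.256 + 3·0.25·0.124 + 3·0.0625·0.41 + 3·0.125·0.0935 = 0.2689375.

0.2689375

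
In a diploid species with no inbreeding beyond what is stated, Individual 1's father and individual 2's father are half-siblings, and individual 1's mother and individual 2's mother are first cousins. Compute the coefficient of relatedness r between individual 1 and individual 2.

0.09375

Independent pedigree routes through distinct common ancestors add.
Individual 1 and individual 2 are related in two ways: half first cousins through their fathers (r = 1/16) and second cousins through their mothers (r = 1/32).
r = 1/16 + 1/32 = 0.09375.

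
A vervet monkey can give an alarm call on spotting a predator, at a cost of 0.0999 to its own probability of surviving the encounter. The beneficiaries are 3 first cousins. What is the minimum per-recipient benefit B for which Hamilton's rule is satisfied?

r to a first cousin = 1/8 (first cousins share one grandparent pair — two paths of length 4: r = 2·(1/2)^4 = 1/8).
Hamilton's rule with n recipients of equal r: n·r·B > C, so B > C/(n·r) = 0.0999/(3·0.125) = 0.2664.

0.2664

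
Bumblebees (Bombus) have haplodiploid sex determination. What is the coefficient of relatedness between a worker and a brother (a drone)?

Her haploid brother carries none of their father's genes and a random half of their mother's genome; that half matches the maternal half of her own genome with probability 1/2: r = 1/2 · 1/2 = 1/4.

0.25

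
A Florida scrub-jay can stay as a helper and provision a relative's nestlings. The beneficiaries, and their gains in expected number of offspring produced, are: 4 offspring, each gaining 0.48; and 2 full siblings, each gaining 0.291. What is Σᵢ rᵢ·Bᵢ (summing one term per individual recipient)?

r to an offspring = 0.5 (one parent–offspring link: r = (1/2)^1 = 1/2).
r to a full sibling = 0.5 (full sibs share both parents — two paths of length 2: r = 2·(1/2)^2 = 1/2).
Summing one r·B term per recipient: 4·0.5·0.48 + 2·0.5·0.291 = 1.251.

1.251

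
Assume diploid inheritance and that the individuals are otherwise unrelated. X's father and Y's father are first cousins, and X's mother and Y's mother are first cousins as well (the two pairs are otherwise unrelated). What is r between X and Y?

0.0625

Wright's path rule: contributions from independent ancestry routes add.
X and Y are related in two ways: second cousins through their fathers (r = 1/32) and second cousins through their mothers (r = 1/32).
r = 1/32 + 1/32 = 0.0625.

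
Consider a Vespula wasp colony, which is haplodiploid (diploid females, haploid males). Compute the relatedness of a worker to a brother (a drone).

0.25

Her haploid brother carries none of their father's genes and a random half of their mother's genome; that half matches the maternal half of her own genome with probability 1/2: r = 1/2 · 1/2 = 1/4.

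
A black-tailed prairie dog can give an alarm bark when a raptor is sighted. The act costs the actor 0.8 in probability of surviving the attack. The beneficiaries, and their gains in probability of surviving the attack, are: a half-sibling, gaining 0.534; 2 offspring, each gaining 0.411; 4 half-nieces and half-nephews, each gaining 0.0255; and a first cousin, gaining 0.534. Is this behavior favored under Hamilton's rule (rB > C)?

No

Hamilton's rule: the trait is favored when the sum of r·B over every recipient exceeds the actor's cost C.
r to a half-sibling = 1/4 (half-sibs share one parent — one path of length 2: r = (1/2)^2 = 1/4).
r to an offspring = 1/2 (one parent–offspring link: r = (1/2)^1 = 1/2).
r to a half-niece or half-nephew = 1/8 (half-aunt/uncle↔niece/nephew: one path of length 3: r = (1/2)^3 = 1/8).
r to a first cousin = 1/8 (first cousins share one grandparent pair — two paths of length 4: r = 2·(1/2)^4 = 1/8).
Summing one r·B term per recipient: 1·0.25·0.534 + 2·0.5·0.411 + 4·0.125·0.0255 + 1·0.125·0.534 = 0.624.
0.624 < 0.8: the indirect benefit is less than the cost.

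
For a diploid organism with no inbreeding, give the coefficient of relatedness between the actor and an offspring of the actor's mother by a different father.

0.25

Each parent–offspring link contributes a factor of 1/2, and independent paths through distinct common ancestors add.
Half-sibs share one parent — one path of length 2: r = (1/2)^2 = 1/4.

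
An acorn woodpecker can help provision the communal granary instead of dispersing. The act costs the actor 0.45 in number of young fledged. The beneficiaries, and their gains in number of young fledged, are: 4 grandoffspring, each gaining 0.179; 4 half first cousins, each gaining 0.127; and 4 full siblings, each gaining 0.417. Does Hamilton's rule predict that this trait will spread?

Yes

Hamilton's rule: the trait is favored when the sum of r·B over every recipient exceeds the actor's cost C.
r to a grandoffspring = 1/4 (two parent–offspring links: r = (1/2)^2 = 1/4).
r to a half first cousin = 0.0625 (half first cousins share one grandparent — one path of length 4: r = (1/2)^4 = 1/16).
r to a full sibling = 1/2 (full sibs share both parents — two paths of length 2: r = 2·(1/2)^2 = 1/2).
Summing one r·B term per recipient: 4·0.25·0.179 + 4·0.0625·0.127 + 4·0.5·0.417 = 1.04475.
1.04475 > 0.45: the indirect benefit exceeds the cost.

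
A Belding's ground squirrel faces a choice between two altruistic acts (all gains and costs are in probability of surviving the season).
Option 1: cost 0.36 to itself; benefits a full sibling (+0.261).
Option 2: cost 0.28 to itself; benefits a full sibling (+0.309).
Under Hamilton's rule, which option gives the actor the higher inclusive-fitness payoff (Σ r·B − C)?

Option 2

Option 1: r to a full sibling = 0.5.
Option 1: Σ r·B − C = (1·0.5·0.261) − 0.36 = -0.2295.
Option 2: r to a full sibling = 0.5.
Option 2: Σ r·B − C = (1·0.5·0.309) − 0.28 = -0.1255.
Option 2 has the higher net inclusive-fitness payoff.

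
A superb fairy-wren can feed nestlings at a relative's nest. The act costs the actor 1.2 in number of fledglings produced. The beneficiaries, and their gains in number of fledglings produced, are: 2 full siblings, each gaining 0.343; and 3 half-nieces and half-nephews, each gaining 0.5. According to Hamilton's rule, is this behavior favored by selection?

Hamilton's rule: the trait is favored when the sum of r·B over every recipient exceeds the actor's cost C.
r to a full sibling = 1/2 (full sibs share both parents — two paths of length 2: r = 2·(1/2)^2 = 1/2).
r to a half-niece or half-nephew = 0.125 (half-aunt/uncle↔niece/nephew: one path of length 3: r = (1/2)^3 = 1/8).
Summing one r·B term per recipient: 2·0.5·0.343 + 3·0.125·0.5 = 0.5305.
0.5305 < 1.2: the indirect benefit is less than the cost.

No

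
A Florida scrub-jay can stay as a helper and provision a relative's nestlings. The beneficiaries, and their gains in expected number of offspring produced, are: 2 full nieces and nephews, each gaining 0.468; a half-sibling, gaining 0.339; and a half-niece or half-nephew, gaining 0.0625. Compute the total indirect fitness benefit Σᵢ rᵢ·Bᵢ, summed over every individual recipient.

r to a full niece or nephew = 1/4 (full aunt/uncle↔niece/nephew: two paths of length 3 through the shared grandparent pair: r = 2·(1/2)^3 = 1/4).
r to a half-sibling = 0.25 (half-sibs share one parent — one path of length 2: r = (1/2)^2 = 1/4).
r to a half-niece or half-nephew = 1/8 (half-aunt/uncle↔niece/nephew: one path of length 3: r = (1/2)^3 = 1/8).
Summing one r·B term per recipient: 2·0.25·0.468 + 1·0.25·0.339 + 1·0.125·0.0625 = 0.3265625.

0.3265625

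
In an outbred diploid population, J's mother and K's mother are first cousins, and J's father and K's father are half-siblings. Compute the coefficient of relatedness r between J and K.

Wright's path rule: contributions from independent ancestry routes add.
J and K are related in two ways: second cousins through their mothers (r = 1/32) and half first cousins through their fathers (r = 1/16).
r = 1/32 + 1/16 = 0.09375.

0.09375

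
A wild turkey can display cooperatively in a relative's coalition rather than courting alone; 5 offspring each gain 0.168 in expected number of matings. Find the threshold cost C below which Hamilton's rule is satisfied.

0.42

r to an offspring = 0.5 (one parent–offspring link: r = (1/2)^1 = 1/2).
Hamilton's rule: n·r·B > C, so the trait is favored while C < n·r·B = 5·0.5·0.168 = 0.42.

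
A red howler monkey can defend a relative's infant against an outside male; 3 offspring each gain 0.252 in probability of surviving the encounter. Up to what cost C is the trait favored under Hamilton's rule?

0.378

r to an offspring = 0.5 (one parent–offspring link: r = (1/2)^1 = 1/2).
Hamilton's rule: n·r·B > C, so the trait is favored while C < n·r·B = 3·0.5·0.252 = 0.378.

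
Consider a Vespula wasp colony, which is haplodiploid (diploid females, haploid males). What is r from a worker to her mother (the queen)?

0.5

One meiotic link between diploid queen and diploid daughter: r = 1/2.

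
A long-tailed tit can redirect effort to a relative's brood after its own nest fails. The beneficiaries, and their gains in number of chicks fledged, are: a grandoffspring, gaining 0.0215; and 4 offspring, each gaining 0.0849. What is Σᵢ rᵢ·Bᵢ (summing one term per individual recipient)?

r to a grandoffspring = 0.25 (two parent–offspring links: r = (1/2)^2 = 1/4).
r to an offspring = 1/2 (one parent–offspring link: r = (1/2)^1 = 1/2).
Summing one r·B term per recipient: 1·0.25·0.0215 + 4·0.5·0.0849 = 0.175175.

0.175175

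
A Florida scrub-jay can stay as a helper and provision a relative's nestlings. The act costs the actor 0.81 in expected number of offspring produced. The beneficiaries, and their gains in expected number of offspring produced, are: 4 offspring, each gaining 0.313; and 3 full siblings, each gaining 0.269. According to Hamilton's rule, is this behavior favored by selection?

Yes

Hamilton's rule: the trait is favored when the sum of r·B over every recipient exceeds the actor's cost C.
r to an offspring = 1/2 (one parent–offspring link: r = (1/2)^1 = 1/2).
r to a full sibling = 1/2 (full sibs share both parents — two paths of length 2: r = 2·(1/2)^2 = 1/2).
Summing one r·B term per recipient: 4·0.5·0.313 + 3·0.5·0.269 = 1.0295.
1.0295 > 0.81: the indirect benefit exceeds the cost.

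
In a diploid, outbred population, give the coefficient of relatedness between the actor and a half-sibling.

Each parent–offspring link contributes a factor of 1/2, and independent paths through distinct common ancestors add.
Half-sibs share one parent — one path of length 2: r = (1/2)^2 = 1/4.

0.25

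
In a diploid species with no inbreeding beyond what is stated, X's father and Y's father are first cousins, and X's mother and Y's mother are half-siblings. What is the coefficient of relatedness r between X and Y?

With two independent routes of shared ancestry, r is the sum of the two contributions.
X and Y are related in two ways: second cousins through their fathers (r = 1/32) and half first cousins through their mothers (r = 1/16).
r = 1/32 + 1/16 = 3/32 = 0.09375.

0.09375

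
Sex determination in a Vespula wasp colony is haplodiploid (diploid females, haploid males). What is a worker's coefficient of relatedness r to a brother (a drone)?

Her haploid brother carries none of their father's genes and a random half of their mother's genome; that half matches the maternal half of her own genome with probability 1/2: r = 1/2 · 1/2 = 1/4.

0.25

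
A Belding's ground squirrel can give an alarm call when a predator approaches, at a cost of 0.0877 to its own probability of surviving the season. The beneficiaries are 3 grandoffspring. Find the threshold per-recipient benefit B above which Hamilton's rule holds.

r to a grandoffspring = 0.25 (two parent–offspring links: r = (1/2)^2 = 1/4).
Hamilton's rule with n recipients of equal r: n·r·B > C, so B > C/(n·r) = 0.0877/(3·0.25) = 0.1169.

0.1169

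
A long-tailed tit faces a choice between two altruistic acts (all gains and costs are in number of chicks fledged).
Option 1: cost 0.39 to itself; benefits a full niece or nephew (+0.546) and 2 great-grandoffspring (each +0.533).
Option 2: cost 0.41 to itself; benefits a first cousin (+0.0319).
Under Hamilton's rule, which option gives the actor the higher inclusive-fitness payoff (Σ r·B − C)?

Option 1

Option 1: r to a full niece or nephew = 0.25.
Option 1: r to a great-grandoffspring = 0.125.
Option 1: Σ r·B − C = (1·0.25·0.546 + 2·0.125·0.533) − 0.39 = -0.12025.
Option 2: r to a first cousin = 0.125.
Option 2: Σ r·B − C = (1·0.125·0.0319) − 0.41 = -0.4060125.
Option 1 has the higher net inclusive-fitness payoff.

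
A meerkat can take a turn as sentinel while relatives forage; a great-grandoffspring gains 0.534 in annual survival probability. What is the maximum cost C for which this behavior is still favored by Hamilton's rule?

0.06675

r to a great-grandoffspring = 1/8 (three parent–offspring links: r = (1/2)^3 = 1/8).
Hamilton's rule: n·r·B > C, so the trait is favored while C < n·r·B = 1·0.125·0.534 = 0.06675.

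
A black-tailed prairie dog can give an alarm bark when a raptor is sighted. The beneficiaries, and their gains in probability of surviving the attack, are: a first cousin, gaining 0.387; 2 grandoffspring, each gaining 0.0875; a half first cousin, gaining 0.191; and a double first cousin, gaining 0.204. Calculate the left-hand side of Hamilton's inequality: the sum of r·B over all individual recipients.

r to a first cousin = 1/8 (first cousins share one grandparent pair — two paths of length 4: r = 2·(1/2)^4 = 1/8).
r to a grandoffspring = 1/4 (two parent–offspring links: r = (1/2)^2 = 1/4).
r to a half first cousin = 1/16 (half first cousins share one grandparent — one path of length 4: r = (1/2)^4 = 1/16).
r to a double first cousin = 1/4 (double first cousins share both grandparent pairs — four paths of length 4: r = 4·(1/2)^4 = 1/4).
Summing one r·B term per recipient: 1·0.125·0.387 + 2·0.25·0.0875 + 1·0.0625·0.191 + 1·0.25·0.204 = 0.1550625.

0.1550625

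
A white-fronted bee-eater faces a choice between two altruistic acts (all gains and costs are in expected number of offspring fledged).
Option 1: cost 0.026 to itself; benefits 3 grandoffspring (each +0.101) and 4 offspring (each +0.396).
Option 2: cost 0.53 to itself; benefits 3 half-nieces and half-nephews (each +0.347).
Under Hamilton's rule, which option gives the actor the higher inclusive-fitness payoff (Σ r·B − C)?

Option 1: r to a grandoffspring = 0.25.
Option 1: r to an offspring = 0.5.
Option 1: Σ r·B − C = (3·0.25·0.101 + 4·0.5·0.396) − 0.026 = 0.84175.
Option 2: r to a half-niece or half-nephew = 0.125.
Option 2: Σ r·B − C = (3·0.125·0.347) − 0.53 = -0.399875.
Option 1 has the higher net inclusive-fitness payoff.

Option 1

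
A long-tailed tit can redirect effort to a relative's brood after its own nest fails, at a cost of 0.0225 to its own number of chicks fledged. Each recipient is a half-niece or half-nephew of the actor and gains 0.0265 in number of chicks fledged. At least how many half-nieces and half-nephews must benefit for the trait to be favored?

r to a half-niece or half-nephew = 1/8 (half-aunt/uncle↔niece/nephew: one path of length 3: r = (1/2)^3 = 1/8).
Hamilton's rule: n·r·B > C  ⇒  n > C/(r·B) = 0.0225/(0.125·0.0265) = 6.792.
The smallest integer exceeding 6.792 is 7.

7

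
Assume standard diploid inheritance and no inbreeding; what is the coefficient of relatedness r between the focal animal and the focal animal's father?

0.5

Each parent–offspring link contributes a factor of 1/2, and independent paths through distinct common ancestors add.
One parent–offspring link: r = (1/2)^1 = 1/2.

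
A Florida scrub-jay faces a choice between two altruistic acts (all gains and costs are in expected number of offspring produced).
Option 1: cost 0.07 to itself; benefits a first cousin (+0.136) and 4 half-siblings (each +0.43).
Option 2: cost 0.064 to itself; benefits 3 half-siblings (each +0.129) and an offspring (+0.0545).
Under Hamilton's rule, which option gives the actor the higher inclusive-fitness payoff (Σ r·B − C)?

Option 1

Option 1: r to a first cousin = 0.125.
Option 1: r to a half-sibling = 0.25.
Option 1: Σ r·B − C = (1·0.125·0.136 + 4·0.25·0.43) − 0.07 = 0.377.
Option 2: r to a half-sibling = 0.25.
Option 2: r to an offspring = 0.5.
Option 2: Σ r·B − C = (3·0.25·0.129 + 1·0.5·0.0545) − 0.064 = 0.06.
Option 1 has the higher net inclusive-fitness payoff.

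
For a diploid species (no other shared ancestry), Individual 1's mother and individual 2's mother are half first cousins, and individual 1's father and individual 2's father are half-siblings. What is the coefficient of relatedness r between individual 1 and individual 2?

0.078125

Relatedness sums over independent paths through distinct common ancestors.
Individual 1 and individual 2 are related in two ways: half second cousins through their mothers (r = 1/64) and half first cousins through their fathers (r = 1/16).
r = 1/64 + 1/16 = 0.078125.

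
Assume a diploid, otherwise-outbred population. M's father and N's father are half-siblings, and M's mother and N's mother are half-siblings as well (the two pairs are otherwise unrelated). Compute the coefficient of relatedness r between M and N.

With two independent routes of shared ancestry, r is the sum of the two contributions.
M and N are related in two ways: half first cousins through their fathers (r = 1/16) and half first cousins through their mothers (r = 1/16).
r = 1/16 + 1/16 = 1/8 = 0.125.

0.125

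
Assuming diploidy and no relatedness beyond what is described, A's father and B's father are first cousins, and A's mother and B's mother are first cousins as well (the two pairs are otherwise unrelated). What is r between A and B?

Independent pedigree routes through distinct common ancestors add.
A and B are related in two ways: second cousins through their fathers (r = 1/32) and second cousins through their mothers (r = 1/32).
r = 1/32 + 1/32 = 1/16 = 0.0625.

0.0625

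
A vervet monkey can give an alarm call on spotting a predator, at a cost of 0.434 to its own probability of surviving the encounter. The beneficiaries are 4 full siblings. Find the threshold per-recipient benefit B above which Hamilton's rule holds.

0.217

r to a full sibling = 0.5 (full sibs share both parents — two paths of length 2: r = 2·(1/2)^2 = 1/2).
Hamilton's rule with n recipients of equal r: n·r·B > C, so B > C/(n·r) = 0.434/(4·0.5) = 0.217.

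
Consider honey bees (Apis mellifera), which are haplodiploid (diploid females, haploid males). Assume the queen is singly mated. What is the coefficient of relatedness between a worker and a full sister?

Haplodiploid full sisters inherit their father's entire haploid genome identically (contributing 1/2) and on average half of their mother's contribution (1/2 · 1/2 = 1/4); r = 1/2 + 1/4 = 3/4.

0.75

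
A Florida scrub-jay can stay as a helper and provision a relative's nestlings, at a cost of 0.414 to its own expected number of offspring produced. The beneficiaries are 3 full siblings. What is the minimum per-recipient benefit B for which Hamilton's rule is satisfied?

0.276

r to a full sibling = 1/2 (full sibs share both parents — two paths of length 2: r = 2·(1/2)^2 = 1/2).
Hamilton's rule with n recipients of equal r: n·r·B > C, so B > C/(n·r) = 0.414/(3·0.5) = 0.276.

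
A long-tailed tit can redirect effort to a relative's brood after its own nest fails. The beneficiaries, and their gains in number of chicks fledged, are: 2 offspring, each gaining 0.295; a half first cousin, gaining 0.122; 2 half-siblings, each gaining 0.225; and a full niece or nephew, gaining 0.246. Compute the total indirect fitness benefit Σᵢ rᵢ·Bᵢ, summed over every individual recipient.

r to an offspring = 0.5 (one parent–offspring link: r = (1/2)^1 = 1/2).
r to a half first cousin = 0.0625 (half first cousins share one grandparent — one path of length 4: r = (1/2)^4 = 1/16).
r to a half-sibling = 1/4 (half-sibs share one parent — one path of length 2: r = (1/2)^2 = 1/4).
r to a full niece or nephew = 0.25 (full aunt/uncle↔niece/nephew: two paths of length 3 through the shared grandparent pair: r = 2·(1/2)^3 = 1/4).
Summing one r·B term per recipient: 2·0.5·0.295 + 1·0.0625·0.122 + 2·0.25·0.225 + 1·0.25·0.246 = 0.476625.

0.476625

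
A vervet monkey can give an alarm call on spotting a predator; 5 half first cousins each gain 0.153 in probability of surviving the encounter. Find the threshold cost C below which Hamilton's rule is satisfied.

0.0478125

r to a half first cousin = 1/16 (half first cousins share one grandparent — one path of length 4: r = (1/2)^4 = 1/16).
Hamilton's rule: n·r·B > C, so the trait is favored while C < n·r·B = 5·0.0625·0.153 = 0.0478125.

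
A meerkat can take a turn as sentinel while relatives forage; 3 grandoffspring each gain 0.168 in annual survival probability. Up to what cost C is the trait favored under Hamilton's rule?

r to a grandoffspring = 0.25 (two parent–offspring links: r = (1/2)^2 = 1/4).
Hamilton's rule: n·r·B > C, so the trait is favored while C < n·r·B = 3·0.25·0.168 = 0.126.

0.126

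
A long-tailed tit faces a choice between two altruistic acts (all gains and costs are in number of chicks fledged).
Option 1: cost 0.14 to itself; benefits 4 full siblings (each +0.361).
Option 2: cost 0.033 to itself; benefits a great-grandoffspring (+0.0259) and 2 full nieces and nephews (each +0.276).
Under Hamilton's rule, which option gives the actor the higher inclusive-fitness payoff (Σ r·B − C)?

Option 1

Option 1: r to a full sibling = 0.5.
Option 1: Σ r·B − C = (4·0.5·0.361) − 0.14 = 0.582.
Option 2: r to a great-grandoffspring = 0.125.
Option 2: r to a full niece or nephew = 0.25.
Option 2: Σ r·B − C = (1·0.125·0.0259 + 2·0.25·0.276) − 0.033 = 0.1082375.
Option 1 has the higher net inclusive-fitness payoff.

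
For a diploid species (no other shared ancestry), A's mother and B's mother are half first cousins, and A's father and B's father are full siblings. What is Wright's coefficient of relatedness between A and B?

0.140625

Independent pedigree routes through distinct common ancestors add.
A and B are related in two ways: half second cousins through their mothers (r = 1/64) and first cousins through their fathers (r = 1/8).
r = 1/64 + 1/8 = 9/64 = 0.140625.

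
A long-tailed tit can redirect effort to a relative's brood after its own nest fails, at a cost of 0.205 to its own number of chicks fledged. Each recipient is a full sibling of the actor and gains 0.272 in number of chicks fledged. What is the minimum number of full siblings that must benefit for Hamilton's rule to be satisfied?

2

r to a full sibling = 1/2 (full sibs share both parents — two paths of length 2: r = 2·(1/2)^2 = 1/2).
Hamilton's rule: n·r·B > C  ⇒  n > C/(r·B) = 0.205/(0.5·0.272) = 1.507.
The smallest integer exceeding 1.507 is 2.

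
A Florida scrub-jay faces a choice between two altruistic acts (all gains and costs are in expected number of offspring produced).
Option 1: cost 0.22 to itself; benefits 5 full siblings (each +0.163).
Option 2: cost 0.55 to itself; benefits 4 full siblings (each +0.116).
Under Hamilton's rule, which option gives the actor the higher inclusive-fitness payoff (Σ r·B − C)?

Option 1: r to a full sibling = 0.5.
Option 1: Σ r·B − C = (5·0.5·0.163) − 0.22 = 0.1875.
Option 2: r to a full sibling = 0.5.
Option 2: Σ r·B − C = (4·0.5·0.116) − 0.55 = -0.318.
Option 1 has the higher net inclusive-fitness payoff.

Option 1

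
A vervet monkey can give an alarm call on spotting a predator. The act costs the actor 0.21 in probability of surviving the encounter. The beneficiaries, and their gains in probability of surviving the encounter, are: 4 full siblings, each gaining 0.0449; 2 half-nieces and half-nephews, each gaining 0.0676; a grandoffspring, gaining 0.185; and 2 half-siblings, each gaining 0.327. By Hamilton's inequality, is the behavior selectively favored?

Yes

Hamilton's rule: the trait is favored when the sum of r·B over every recipient exceeds the actor's cost C.
r to a full sibling = 0.5 (full sibs share both parents — two paths of length 2: r = 2·(1/2)^2 = 1/2).
r to a half-niece or half-nephew = 0.125 (half-aunt/uncle↔niece/nephew: one path of length 3: r = (1/2)^3 = 1/8).
r to a grandoffspring = 1/4 (two parent–offspring links: r = (1/2)^2 = 1/4).
r to a half-sibling = 0.25 (half-sibs share one parent — one path of length 2: r = (1/2)^2 = 1/4).
Summing one r·B term per recipient: 4·0.5·0.0449 + 2·0.125·0.0676 + 1·0.25·0.185 + 2·0.25·0.327 = 0.31645.
0.31645 > 0.21: the indirect benefit exceeds the cost.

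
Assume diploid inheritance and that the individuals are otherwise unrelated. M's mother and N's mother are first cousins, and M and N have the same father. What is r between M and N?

0.28125

Independent pedigree routes through distinct common ancestors add.
M and N are related in two ways: second cousins through their mothers (r = 1/32) and half-sibs through their shared father (r = 1/4).
r = 1/32 + 1/4 = 9/32 = 0.28125.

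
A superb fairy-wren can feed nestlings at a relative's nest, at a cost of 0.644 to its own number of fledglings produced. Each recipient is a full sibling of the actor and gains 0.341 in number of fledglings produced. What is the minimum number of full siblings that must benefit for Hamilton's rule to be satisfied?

4

r to a full sibling = 0.5 (full sibs share both parents — two paths of length 2: r = 2·(1/2)^2 = 1/2).
Hamilton's rule: n·r·B > C  ⇒  n > C/(r·B) = 0.644/(0.5·0.341) = 3.777.
The smallest integer exceeding 3.777 is 4.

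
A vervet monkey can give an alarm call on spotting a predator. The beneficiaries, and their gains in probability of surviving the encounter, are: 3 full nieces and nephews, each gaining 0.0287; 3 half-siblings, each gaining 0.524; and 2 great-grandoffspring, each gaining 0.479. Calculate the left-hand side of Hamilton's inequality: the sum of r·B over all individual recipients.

r to a full niece or nephew = 1/4 (full aunt/uncle↔niece/nephew: two paths of length 3 through the shared grandparent pair: r = 2·(1/2)^3 = 1/4).
r to a half-sibling = 1/4 (half-sibs share one parent — one path of length 2: r = (1/2)^2 = 1/4).
r to a great-grandoffspring = 1/8 (three parent–offspring links: r = (1/2)^3 = 1/8).
Summing one r·B term per recipient: 3·0.25·0.0287 + 3·0.25·0.524 + 2·0.125·0.479 = 0.534275.

0.534275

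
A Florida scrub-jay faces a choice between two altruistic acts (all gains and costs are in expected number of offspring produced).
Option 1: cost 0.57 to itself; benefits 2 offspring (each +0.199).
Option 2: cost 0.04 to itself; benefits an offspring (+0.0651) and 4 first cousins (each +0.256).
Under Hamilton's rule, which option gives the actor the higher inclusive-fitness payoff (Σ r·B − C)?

Option 2

Option 1: r to an offspring = 0.5.
Option 1: Σ r·B − C = (2·0.5·0.199) − 0.57 = -0.371.
Option 2: r to an offspring = 0.5.
Option 2: r to a first cousin = 0.125.
Option 2: Σ r·B − C = (1·0.5·0.0651 + 4·0.125·0.256) − 0.04 = 0.12055.
Option 2 has the higher net inclusive-fitness payoff.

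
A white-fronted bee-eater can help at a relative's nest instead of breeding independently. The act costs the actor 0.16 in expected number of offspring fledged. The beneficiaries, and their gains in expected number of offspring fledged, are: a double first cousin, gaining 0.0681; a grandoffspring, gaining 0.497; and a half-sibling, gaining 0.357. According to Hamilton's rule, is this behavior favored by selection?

Hamilton's rule: the trait is favored when the sum of r·B over every recipient exceeds the actor's cost C.
r to a double first cousin = 1/4 (double first cousins share both grandparent pairs — four paths of length 4: r = 4·(1/2)^4 = 1/4).
r to a grandoffspring = 1/4 (two parent–offspring links: r = (1/2)^2 = 1/4).
r to a half-sibling = 0.25 (half-sibs share one parent — one path of length 2: r = (1/2)^2 = 1/4).
Summing one r·B term per recipient: 1·0.25·0.0681 + 1·0.25·0.497 + 1·0.25·0.357 = 0.230525.
0.230525 > 0.16: the indirect benefit exceeds the cost.

Yes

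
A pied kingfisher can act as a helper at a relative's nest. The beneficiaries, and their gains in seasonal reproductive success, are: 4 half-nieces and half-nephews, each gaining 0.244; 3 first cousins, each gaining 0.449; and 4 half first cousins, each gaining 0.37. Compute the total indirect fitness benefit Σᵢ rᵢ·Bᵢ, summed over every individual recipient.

0.382875

r to a half-niece or half-nephew = 1/8 (half-aunt/uncle↔niece/nephew: one path of length 3: r = (1/2)^3 = 1/8).
r to a first cousin = 1/8 (first cousins share one grandparent pair — two paths of length 4: r = 2·(1/2)^4 = 1/8).
r to a half first cousin = 1/16 (half first cousins share one grandparent — one path of length 4: r = (1/2)^4 = 1/16).
Summing one r·B term per recipient: 4·0.125·0.244 + 3·0.125·0.449 + 4·0.0625·0.37 = 0.382875.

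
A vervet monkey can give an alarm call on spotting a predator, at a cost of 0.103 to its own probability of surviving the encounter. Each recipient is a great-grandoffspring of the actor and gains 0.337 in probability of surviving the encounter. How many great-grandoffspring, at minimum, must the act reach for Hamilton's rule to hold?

r to a great-grandoffspring = 0.125 (three parent–offspring links: r = (1/2)^3 = 1/8).
Hamilton's rule: n·r·B > C  ⇒  n > C/(r·B) = 0.103/(0.125·0.337) = 2.445.
The smallest integer exceeding 2.445 is 3.

3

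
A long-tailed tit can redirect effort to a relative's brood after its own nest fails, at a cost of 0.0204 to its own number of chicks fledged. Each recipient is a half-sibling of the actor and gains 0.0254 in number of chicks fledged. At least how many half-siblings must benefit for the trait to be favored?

4

r to a half-sibling = 0.25 (half-sibs share one parent — one path of length 2: r = (1/2)^2 = 1/4).
Hamilton's rule: n·r·B > C  ⇒  n > C/(r·B) = 0.0204/(0.25·0.0254) = 3.213.
The smallest integer exceeding 3.213 is 4.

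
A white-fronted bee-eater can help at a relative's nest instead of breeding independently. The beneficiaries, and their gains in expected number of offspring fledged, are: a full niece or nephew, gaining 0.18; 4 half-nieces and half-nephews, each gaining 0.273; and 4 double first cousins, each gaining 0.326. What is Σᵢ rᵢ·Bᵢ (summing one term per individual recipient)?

r to a full niece or nephew = 1/4 (full aunt/uncle↔niece/nephew: two paths of length 3 through the shared grandparent pair: r = 2·(1/2)^3 = 1/4).
r to a half-niece or half-nephew = 1/8 (half-aunt/uncle↔niece/nephew: one path of length 3: r = (1/2)^3 = 1/8).
r to a double first cousin = 0.25 (double first cousins share both grandparent pairs — four paths of length 4: r = 4·(1/2)^4 = 1/4).
Summing one r·B term per recipient: 1·0.25·0.18 + 4·0.125·0.273 + 4·0.25·0.326 = 0.5075.

0.5075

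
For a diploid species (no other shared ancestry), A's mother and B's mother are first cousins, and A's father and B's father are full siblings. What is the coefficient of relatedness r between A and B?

0.15625

Relatedness sums over independent paths through distinct common ancestors.
A and B are related in two ways: second cousins through their mothers (r = 1/32) and first cousins through their fathers (r = 1/8).
r = 1/32 + 1/8 = 5/32 = 0.15625.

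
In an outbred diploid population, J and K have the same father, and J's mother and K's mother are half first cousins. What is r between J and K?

Relatedness sums over independent paths through distinct common ancestors.
J and K are related in two ways: half-sibs through their shared father (r = 1/4) and half second cousins through their mothers (r = 1/64).
r = 1/4 + 1/64 = 17/64 = 0.265625.

0.265625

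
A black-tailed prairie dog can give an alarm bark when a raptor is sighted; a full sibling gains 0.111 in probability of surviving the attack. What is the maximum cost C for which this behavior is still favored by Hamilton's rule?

0.0555

r to a full sibling = 1/2 (full sibs share both parents — two paths of length 2: r = 2·(1/2)^2 = 1/2).
Hamilton's rule: n·r·B > C, so the trait is favored while C < n·r·B = 1·0.5·0.111 = 0.0555.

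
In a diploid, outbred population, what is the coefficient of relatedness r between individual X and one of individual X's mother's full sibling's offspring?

Each parent–offspring link contributes a factor of 1/2, and independent paths through distinct common ancestors add.
First cousins share one grandparent pair — two paths of length 4: r = 2·(1/2)^4 = 1/8.

0.125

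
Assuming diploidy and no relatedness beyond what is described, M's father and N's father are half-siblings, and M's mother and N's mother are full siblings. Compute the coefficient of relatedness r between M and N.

Independent pedigree routes through distinct common ancestors add.
M and N are related in two ways: half first cousins through their fathers (r = 1/16) and first cousins through their mothers (r = 1/8).
r = 1/16 + 1/8 = 3/16 = 0.1875.

0.1875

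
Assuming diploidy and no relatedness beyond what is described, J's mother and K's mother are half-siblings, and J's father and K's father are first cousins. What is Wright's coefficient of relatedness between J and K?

0.09375

Independent pedigree routes through distinct common ancestors add.
J and K are related in two ways: half first cousins through their mothers (r = 1/16) and second cousins through their fathers (r = 1/32).
r = 1/16 + 1/32 = 0.09375.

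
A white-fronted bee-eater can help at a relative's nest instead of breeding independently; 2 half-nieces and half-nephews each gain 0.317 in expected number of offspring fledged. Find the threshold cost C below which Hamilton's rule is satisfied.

r to a half-niece or half-nephew = 0.125 (half-aunt/uncle↔niece/nephew: one path of length 3: r = (1/2)^3 = 1/8).
Hamilton's rule: n·r·B > C, so the trait is favored while C < n·r·B = 2·0.125·0.317 = 0.07925.

0.07925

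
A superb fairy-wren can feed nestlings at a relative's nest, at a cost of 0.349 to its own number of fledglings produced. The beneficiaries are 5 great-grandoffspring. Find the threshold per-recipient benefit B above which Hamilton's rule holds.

r to a great-grandoffspring = 0.125 (three parent–offspring links: r = (1/2)^3 = 1/8).
Hamilton's rule with n recipients of equal r: n·r·B > C, so B > C/(n·r) = 0.349/(5·0.125) = 0.5584.

0.5584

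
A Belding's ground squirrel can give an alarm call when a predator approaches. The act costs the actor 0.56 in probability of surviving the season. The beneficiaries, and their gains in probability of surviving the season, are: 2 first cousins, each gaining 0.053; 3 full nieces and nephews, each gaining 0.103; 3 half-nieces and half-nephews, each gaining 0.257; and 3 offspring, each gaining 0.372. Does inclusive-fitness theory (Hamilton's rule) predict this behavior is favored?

Yes

Hamilton's rule: the trait is favored when the sum of r·B over every recipient exceeds the actor's cost C.
r to a first cousin = 1/8 (first cousins share one grandparent pair — two paths of length 4: r = 2·(1/2)^4 = 1/8).
r to a full niece or nephew = 1/4 (full aunt/uncle↔niece/nephew: two paths of length 3 through the shared grandparent pair: r = 2·(1/2)^3 = 1/4).
r to a half-niece or half-nephew = 1/8 (half-aunt/uncle↔niece/nephew: one path of length 3: r = (1/2)^3 = 1/8).
r to an offspring = 1/2 (one parent–offspring link: r = (1/2)^1 = 1/2).
Summing one r·B term per recipient: 2·0.125·0.053 + 3·0.25·0.103 + 3·0.125·0.257 + 3·0.5·0.372 = 0.744875.
0.744875 > 0.56: the indirect benefit exceeds the cost.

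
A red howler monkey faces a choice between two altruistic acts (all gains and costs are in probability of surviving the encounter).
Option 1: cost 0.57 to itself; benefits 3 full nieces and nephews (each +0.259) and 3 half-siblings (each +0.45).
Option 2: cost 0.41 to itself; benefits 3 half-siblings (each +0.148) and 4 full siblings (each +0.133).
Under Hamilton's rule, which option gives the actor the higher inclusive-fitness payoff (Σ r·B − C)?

Option 1: r to a full niece or nephew = 0.25.
Option 1: r to a half-sibling = 0.25.
Option 1: Σ r·B − C = (3·0.25·0.259 + 3·0.25·0.45) − 0.57 = -0.03825.
Option 2: r to a half-sibling = 0.25.
Option 2: r to a full sibling = 0.5.
Option 2: Σ r·B − C = (3·0.25·0.148 + 4·0.5·0.133) − 0.41 = -0.033.
Option 2 has the higher net inclusive-fitness payoff.

Option 2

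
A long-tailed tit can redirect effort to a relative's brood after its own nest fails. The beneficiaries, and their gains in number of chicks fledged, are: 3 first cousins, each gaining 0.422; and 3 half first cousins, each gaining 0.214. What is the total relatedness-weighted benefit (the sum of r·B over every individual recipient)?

r to a first cousin = 1/8 (first cousins share one grandparent pair — two paths of length 4: r = 2·(1/2)^4 = 1/8).
r to a half first cousin = 1/16 (half first cousins share one grandparent — one path of length 4: r = (1/2)^4 = 1/16).
Summing one r·B term per recipient: 3·0.125·0.422 + 3·0.0625·0.214 = 0.198375.

0.198375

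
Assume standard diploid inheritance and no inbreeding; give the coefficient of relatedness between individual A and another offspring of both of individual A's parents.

0.5

Each parent–offspring link contributes a factor of 1/2, and independent paths through distinct common ancestors add.
Full sibs share both parents — two paths of length 2: r = 2·(1/2)^2 = 1/2.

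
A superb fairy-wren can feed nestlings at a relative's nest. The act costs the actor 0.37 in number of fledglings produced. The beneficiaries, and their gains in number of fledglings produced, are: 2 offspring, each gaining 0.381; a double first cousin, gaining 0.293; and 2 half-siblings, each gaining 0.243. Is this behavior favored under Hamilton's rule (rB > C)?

Hamilton's rule: the trait is favored when the sum of r·B over every recipient exceeds the actor's cost C.
r to an offspring = 1/2 (one parent–offspring link: r = (1/2)^1 = 1/2).
r to a double first cousin = 0.25 (double first cousins share both grandparent pairs — four paths of length 4: r = 4·(1/2)^4 = 1/4).
r to a half-sibling = 0.25 (half-sibs share one parent — one path of length 2: r = (1/2)^2 = 1/4).
Summing one r·B term per recipient: 2·0.5·0.381 + 1·0.25·0.293 + 2·0.25·0.243 = 0.57575.
0.57575 > 0.37: the indirect benefit exceeds the cost.

Yes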